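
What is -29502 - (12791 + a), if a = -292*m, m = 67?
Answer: -22729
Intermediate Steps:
a = -19564 (a = -292*67 = -19564)
-29502 - (12791 + a) = -29502 - (12791 - 19564) = -29502 - 1*(-6773) = -29502 + 6773 = -22729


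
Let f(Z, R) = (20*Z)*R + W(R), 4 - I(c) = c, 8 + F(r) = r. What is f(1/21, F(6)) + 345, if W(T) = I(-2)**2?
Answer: 7961/21 ≈ 379.10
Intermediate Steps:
F(r) = -8 + r
I(c) = 4 - c
W(T) = 36 (W(T) = (4 - 1*(-2))**2 = (4 + 2)**2 = 6**2 = 36)
f(Z, R) = 36 + 20*R*Z (f(Z, R) = (20*Z)*R + 36 = 20*R*Z + 36 = 36 + 20*R*Z)
f(1/21, F(6)) + 345 = (36 + 20*(-8 + 6)*(1/21)) + 345 = (36 + 20*(-2)*(1*(1/21))) + 345 = (36 + 20*(-2)*(1/21)) + 345 = (36 - 40/21) + 345 = 716/21 + 345 = 7961/21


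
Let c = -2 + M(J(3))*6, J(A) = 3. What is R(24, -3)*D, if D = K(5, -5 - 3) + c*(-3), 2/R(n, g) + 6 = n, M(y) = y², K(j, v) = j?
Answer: -151/9 ≈ -16.778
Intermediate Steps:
R(n, g) = 2/(-6 + n)
c = 52 (c = -2 + 3²*6 = -2 + 9*6 = -2 + 54 = 52)
D = -151 (D = 5 + 52*(-3) = 5 - 156 = -151)
R(24, -3)*D = (2/(-6 + 24))*(-151) = (2/18)*(-151) = (2*(1/18))*(-151) = (⅑)*(-151) = -151/9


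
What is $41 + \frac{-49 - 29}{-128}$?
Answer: $\frac{2663}{64} \approx 41.609$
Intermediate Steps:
$41 + \frac{-49 - 29}{-128} = 41 - - \frac{39}{64} = 41 + \frac{39}{64} = \frac{2663}{64}$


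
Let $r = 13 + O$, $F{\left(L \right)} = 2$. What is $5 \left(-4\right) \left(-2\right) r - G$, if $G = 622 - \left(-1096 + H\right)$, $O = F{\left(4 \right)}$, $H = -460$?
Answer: $-1578$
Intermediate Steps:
$O = 2$
$r = 15$ ($r = 13 + 2 = 15$)
$G = 2178$ ($G = 622 - \left(-1096 - 460\right) = 622 - -1556 = 622 + 1556 = 2178$)
$5 \left(-4\right) \left(-2\right) r - G = 5 \left(-4\right) \left(-2\right) 15 - 2178 = \left(-20\right) \left(-2\right) 15 - 2178 = 40 \cdot 15 - 2178 = 600 - 2178 = -1578$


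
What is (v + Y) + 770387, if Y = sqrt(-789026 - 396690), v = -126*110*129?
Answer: -1017553 + 2*I*sqrt(296429) ≈ -1.0176e+6 + 1088.9*I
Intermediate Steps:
v = -1787940 (v = -13860*129 = -1787940)
Y = 2*I*sqrt(296429) (Y = sqrt(-1185716) = 2*I*sqrt(296429) ≈ 1088.9*I)
(v + Y) + 770387 = (-1787940 + 2*I*sqrt(296429)) + 770387 = -1017553 + 2*I*sqrt(296429)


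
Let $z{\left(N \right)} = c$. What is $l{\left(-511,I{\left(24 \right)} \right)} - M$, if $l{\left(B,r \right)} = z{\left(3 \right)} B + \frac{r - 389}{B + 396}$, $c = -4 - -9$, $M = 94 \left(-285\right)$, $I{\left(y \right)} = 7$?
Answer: $\frac{2787407}{115} \approx 24238.0$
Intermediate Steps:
$M = -26790$
$c = 5$ ($c = -4 + 9 = 5$)
$z{\left(N \right)} = 5$
$l{\left(B,r \right)} = 5 B + \frac{-389 + r}{396 + B}$ ($l{\left(B,r \right)} = 5 B + \frac{r - 389}{B + 396} = 5 B + \frac{-389 + r}{396 + B}$)
$l{\left(-511,I{\left(24 \right)} \right)} - M = \frac{-389 + 7 + 5 \left(-511\right)^{2} + 1980 \left(-511\right)}{396 - 511} - -26790 = \frac{-389 + 7 + 5 \cdot 261121 - 1011780}{-115} + 26790 = - \frac{-389 + 7 + 1305605 - 1011780}{115} + 26790 = \left(- \frac{1}{115}\right) 293443 + 26790 = - \frac{293443}{115} + 26790 = \frac{2787407}{115}$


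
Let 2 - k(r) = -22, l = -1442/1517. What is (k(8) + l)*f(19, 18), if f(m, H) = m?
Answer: 664354/1517 ≈ 437.94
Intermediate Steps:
l = -1442/1517 (l = -1442*1/1517 = -1442/1517 ≈ -0.95056)
k(r) = 24 (k(r) = 2 - 1*(-22) = 2 + 22 = 24)
(k(8) + l)*f(19, 18) = (24 - 1442/1517)*19 = (34966/1517)*19 = 664354/1517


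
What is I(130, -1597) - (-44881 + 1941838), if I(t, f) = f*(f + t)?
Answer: 445842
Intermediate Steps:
I(130, -1597) - (-44881 + 1941838) = -1597*(-1597 + 130) - (-44881 + 1941838) = -1597*(-1467) - 1*1896957 = 2342799 - 1896957 = 445842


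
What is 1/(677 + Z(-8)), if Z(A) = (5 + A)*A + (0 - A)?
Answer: 1/709 ≈ 0.0014104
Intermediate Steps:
Z(A) = -A + A*(5 + A) (Z(A) = A*(5 + A) - A = -A + A*(5 + A))
1/(677 + Z(-8)) = 1/(677 - 8*(4 - 8)) = 1/(677 - 8*(-4)) = 1/(677 + 32) = 1/709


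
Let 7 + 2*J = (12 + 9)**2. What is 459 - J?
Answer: 242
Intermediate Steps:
J = 217 (J = -7/2 + (12 + 9)**2/2 = -7/2 + (1/2)*21**2 = -7/2 + (1/2)*441 = -7/2 + 441/2 = 217)
459 - J = 459 - 1*217 = 459 - 217 = 242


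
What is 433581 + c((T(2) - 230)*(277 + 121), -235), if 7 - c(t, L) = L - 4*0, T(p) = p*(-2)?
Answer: 433823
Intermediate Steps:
T(p) = -2*p
c(t, L) = 7 - L (c(t, L) = 7 - (L - 4*0) = 7 - (L + 0) = 7 - L)
433581 + c((T(2) - 230)*(277 + 121), -235) = 433581 + (7 - 1*(-235)) = 433581 + (7 + 235) = 433581 + 242 = 433823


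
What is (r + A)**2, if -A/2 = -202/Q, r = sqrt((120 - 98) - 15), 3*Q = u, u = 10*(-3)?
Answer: 40979/25 - 404*sqrt(7)/5 ≈ 1425.4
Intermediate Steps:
u = -30
Q = -10 (Q = (1/3)*(-30) = -10)
r = sqrt(7) (r = sqrt(22 - 15) = sqrt(7) ≈ 2.6458)
A = -202/5 (A = -(-404)/(-10) = -(-404)*(-1)/10 = -2*101/5 = -202/5 ≈ -40.400)
(r + A)**2 = (sqrt(7) - 202/5)**2 = (-202/5 + sqrt(7))**2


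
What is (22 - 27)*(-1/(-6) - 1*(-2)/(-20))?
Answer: -⅓ ≈ -0.33333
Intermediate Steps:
(22 - 27)*(-1/(-6) - 1*(-2)/(-20)) = -5*(-1*(-⅙) + 2*(-1/20)) = -5*(⅙ - ⅒) = -5*1/15 = -⅓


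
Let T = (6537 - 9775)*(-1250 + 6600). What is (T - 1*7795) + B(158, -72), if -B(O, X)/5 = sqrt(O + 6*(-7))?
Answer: -17331095 - 10*sqrt(29) ≈ -1.7331e+7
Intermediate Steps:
T = -17323300 (T = -3238*5350 = -17323300)
B(O, X) = -5*sqrt(-42 + O) (B(O, X) = -5*sqrt(O + 6*(-7)) = -5*sqrt(O - 42) = -5*sqrt(-42 + O))
(T - 1*7795) + B(158, -72) = (-17323300 - 1*7795) - 5*sqrt(-42 + 158) = (-17323300 - 7795) - 10*sqrt(29) = -17331095 - 10*sqrt(29)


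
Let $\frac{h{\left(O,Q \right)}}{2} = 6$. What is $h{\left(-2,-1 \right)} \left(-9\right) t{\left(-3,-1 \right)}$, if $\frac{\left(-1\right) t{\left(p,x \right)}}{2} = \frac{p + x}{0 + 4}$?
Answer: $-216$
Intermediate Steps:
$h{\left(O,Q \right)} = 12$ ($h{\left(O,Q \right)} = 2 \cdot 6 = 12$)
$t{\left(p,x \right)} = - \frac{p}{2} - \frac{x}{2}$ ($t{\left(p,x \right)} = - 2 \frac{p + x}{0 + 4} = - 2 \frac{p + x}{4} = - 2 \left(p + x\right) \frac{1}{4} = - 2 \left(\frac{p}{4} + \frac{x}{4}\right) = - \frac{p}{2} - \frac{x}{2}$)
$h{\left(-2,-1 \right)} \left(-9\right) t{\left(-3,-1 \right)} = 12 \left(-9\right) \left(\left(- \frac{1}{2}\right) \left(-3\right) - - \frac{1}{2}\right) = - 108 \left(\frac{3}{2} + \frac{1}{2}\right) = \left(-108\right) 2 = -216$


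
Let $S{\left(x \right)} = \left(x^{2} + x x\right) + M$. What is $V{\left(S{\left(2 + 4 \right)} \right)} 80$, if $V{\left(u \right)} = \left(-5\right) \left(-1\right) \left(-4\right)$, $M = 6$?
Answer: $-1600$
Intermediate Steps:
$S{\left(x \right)} = 6 + 2 x^{2}$ ($S{\left(x \right)} = \left(x^{2} + x x\right) + 6 = \left(x^{2} + x^{2}\right) + 6 = 2 x^{2} + 6 = 6 + 2 x^{2}$)
$V{\left(u \right)} = -20$ ($V{\left(u \right)} = 5 \left(-4\right) = -20$)
$V{\left(S{\left(2 + 4 \right)} \right)} 80 = \left(-20\right) 80 = -1600$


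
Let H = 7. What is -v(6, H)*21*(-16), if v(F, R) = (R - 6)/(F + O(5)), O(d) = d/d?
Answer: 48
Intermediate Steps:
O(d) = 1
v(F, R) = (-6 + R)/(1 + F) (v(F, R) = (R - 6)/(F + 1) = (-6 + R)/(1 + F))
-v(6, H)*21*(-16) = -((-6 + 7)/(1 + 6))*21*(-16) = -(1/7)*21*(-16) = -((⅐)*1)*21*(-16) = -(⅐)*21*(-16) = -3*(-16) = -1*(-48) = 48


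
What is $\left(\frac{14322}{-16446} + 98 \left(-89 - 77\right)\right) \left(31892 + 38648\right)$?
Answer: $- \frac{3145588456500}{2741} \approx -1.1476 \cdot 10^{9}$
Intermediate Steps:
$\left(\frac{14322}{-16446} + 98 \left(-89 - 77\right)\right) \left(31892 + 38648\right) = \left(14322 \left(- \frac{1}{16446}\right) + 98 \left(-166\right)\right) 70540 = \left(- \frac{2387}{2741} - 16268\right) 70540 = \left(- \frac{44592975}{2741}\right) 70540 = - \frac{3145588456500}{2741}$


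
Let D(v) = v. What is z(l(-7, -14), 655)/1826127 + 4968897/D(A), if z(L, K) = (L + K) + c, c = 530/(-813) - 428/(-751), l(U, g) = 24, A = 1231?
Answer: 5540149633362622138/1372522628365731 ≈ 4036.5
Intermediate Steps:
c = -50066/610563 (c = 530*(-1/813) - 428*(-1/751) = -530/813 + 428/751 = -50066/610563 ≈ -0.082000)
z(L, K) = -50066/610563 + K + L (z(L, K) = (L + K) - 50066/610563 = (K + L) - 50066/610563 = -50066/610563 + K + L)
z(l(-7, -14), 655)/1826127 + 4968897/D(A) = (-50066/610563 + 655 + 24)/1826127 + 4968897/1231 = (414522211/610563)*(1/1826127) + 4968897*(1/1231) = 414522211/1114965579501 + 4968897/1231 = 5540149633362622138/1372522628365731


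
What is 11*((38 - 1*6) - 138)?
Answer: -1166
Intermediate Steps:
11*((38 - 1*6) - 138) = 11*((38 - 6) - 138) = 11*(32 - 138) = 11*(-106) = -1166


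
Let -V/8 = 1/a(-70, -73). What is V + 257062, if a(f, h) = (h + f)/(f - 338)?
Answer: 36756602/143 ≈ 2.5704e+5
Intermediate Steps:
a(f, h) = (f + h)/(-338 + f)
V = -3264/143 (V = -8*(-338 - 70)/(-70 - 73) = -8/(-143/(-408)) = -8/((-1/408*(-143))) = -8/143/408 = -8*408/143 = -3264/143 ≈ -22.825)
V + 257062 = -3264/143 + 257062 = 36756602/143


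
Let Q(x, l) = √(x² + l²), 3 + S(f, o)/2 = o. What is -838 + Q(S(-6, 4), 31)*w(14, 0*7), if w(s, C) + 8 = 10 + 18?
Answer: -838 + 20*√965 ≈ -216.71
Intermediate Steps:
S(f, o) = -6 + 2*o
Q(x, l) = √(l² + x²)
w(s, C) = 20 (w(s, C) = -8 + (10 + 18) = -8 + 28 = 20)
-838 + Q(S(-6, 4), 31)*w(14, 0*7) = -838 + √(31² + (-6 + 2*4)²)*20 = -838 + √(961 + (-6 + 8)²)*20 = -838 + √(961 + 2²)*20 = -838 + √(961 + 4)*20 = -838 + √965*20 = -838 + 20*√965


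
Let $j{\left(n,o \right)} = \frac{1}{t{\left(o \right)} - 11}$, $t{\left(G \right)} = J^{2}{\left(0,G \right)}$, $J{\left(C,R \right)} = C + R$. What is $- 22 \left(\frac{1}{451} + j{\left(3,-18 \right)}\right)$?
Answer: $- \frac{1528}{12833} \approx -0.11907$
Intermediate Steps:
$t{\left(G \right)} = G^{2}$ ($t{\left(G \right)} = \left(0 + G\right)^{2} = G^{2}$)
$j{\left(n,o \right)} = \frac{1}{-11 + o^{2}}$ ($j{\left(n,o \right)} = \frac{1}{o^{2} - 11} = \frac{1}{-11 + o^{2}}$)
$- 22 \left(\frac{1}{451} + j{\left(3,-18 \right)}\right) = - 22 \left(\frac{1}{451} + \frac{1}{-11 + \left(-18\right)^{2}}\right) = - 22 \left(\frac{1}{451} + \frac{1}{-11 + 324}\right) = - 22 \left(\frac{1}{451} + \frac{1}{313}\right) = \left(-22\right) \frac{764}{141163} = - \frac{1528}{12833}$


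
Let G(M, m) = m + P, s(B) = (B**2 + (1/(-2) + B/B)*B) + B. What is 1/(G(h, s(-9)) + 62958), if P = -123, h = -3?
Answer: 2/125805 ≈ 1.5898e-5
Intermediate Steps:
s(B) = B**2 + 3*B/2 (s(B) = (B**2 + (1*(-1/2) + 1)*B) + B = (B**2 + (-1/2 + 1)*B) + B = (B**2 + B/2) + B = B**2 + 3*B/2)
G(M, m) = -123 + m (G(M, m) = m - 123 = -123 + m)
1/(G(h, s(-9)) + 62958) = 1/((-123 + (1/2)*(-9)*(3 + 2*(-9))) + 62958) = 1/((-123 + (1/2)*(-9)*(3 - 18)) + 62958) = 1/((-123 + (1/2)*(-9)*(-15)) + 62958) = 1/((-123 + 135/2) + 62958) = 1/(-111/2 + 62958) = 1/(125805/2) = 2/125805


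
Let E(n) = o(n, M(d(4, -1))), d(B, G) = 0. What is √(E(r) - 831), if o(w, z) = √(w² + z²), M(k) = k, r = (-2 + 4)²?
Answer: I*√827 ≈ 28.758*I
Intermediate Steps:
r = 4 (r = 2² = 4)
E(n) = √(n²) (E(n) = √(n² + 0²) = √(n² + 0) = √(n²))
√(E(r) - 831) = √(√(4²) - 831) = √(√16 - 831) = √(4 - 831) = √(-827) = I*√827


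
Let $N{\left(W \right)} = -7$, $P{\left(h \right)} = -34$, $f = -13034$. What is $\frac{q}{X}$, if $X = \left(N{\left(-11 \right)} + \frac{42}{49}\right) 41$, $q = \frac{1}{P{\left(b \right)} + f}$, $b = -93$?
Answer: $\frac{7}{23038884} \approx 3.0383 \cdot 10^{-7}$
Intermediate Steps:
$q = - \frac{1}{13068}$ ($q = \frac{1}{-34 - 13034} = \frac{1}{-13068} = - \frac{1}{13068} \approx -7.6523 \cdot 10^{-5}$)
$X = - \frac{1763}{7}$ ($X = \left(-7 + \frac{42}{49}\right) 41 = \left(-7 + 42 \cdot \frac{1}{49}\right) 41 = \left(-7 + \frac{6}{7}\right) 41 = \left(- \frac{43}{7}\right) 41 = - \frac{1763}{7} \approx -251.86$)
$\frac{q}{X} = - \frac{1}{13068 \left(- \frac{1763}{7}\right)} = \left(- \frac{1}{13068}\right) \left(- \frac{7}{1763}\right) = \frac{7}{23038884}$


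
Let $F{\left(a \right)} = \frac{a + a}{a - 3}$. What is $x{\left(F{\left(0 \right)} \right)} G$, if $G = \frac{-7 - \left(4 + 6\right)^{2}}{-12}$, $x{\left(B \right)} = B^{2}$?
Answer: $0$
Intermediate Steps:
$F{\left(a \right)} = \frac{2 a}{-3 + a}$
$G = \frac{107}{12}$ ($G = \left(-7 - 10^{2}\right) \left(- \frac{1}{12}\right) = \left(-7 - 100\right) \left(- \frac{1}{12}\right) = \left(-107\right) \left(- \frac{1}{12}\right) = \frac{107}{12} \approx 8.9167$)
$x{\left(F{\left(0 \right)} \right)} G = \left(2 \cdot 0 \frac{1}{-3 + 0}\right)^{2} \cdot \frac{107}{12} = \left(2 \cdot 0 \frac{1}{-3}\right)^{2} \cdot \frac{107}{12} = \left(2 \cdot 0 \left(- \frac{1}{3}\right)\right)^{2} \cdot \frac{107}{12} = 0^{2} \cdot \frac{107}{12} = 0 \cdot \frac{107}{12} = 0$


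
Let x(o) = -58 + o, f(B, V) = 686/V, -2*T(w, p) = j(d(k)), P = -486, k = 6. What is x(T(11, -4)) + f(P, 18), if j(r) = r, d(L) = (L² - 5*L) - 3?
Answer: -385/18 ≈ -21.389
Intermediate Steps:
d(L) = -3 + L² - 5*L
T(w, p) = -3/2 (T(w, p) = -(-3 + 6² - 5*6)/2 = -(-3 + 36 - 30)/2 = -½*3 = -3/2)
x(T(11, -4)) + f(P, 18) = (-58 - 3/2) + 686/18 = -119/2 + 686*(1/18) = -119/2 + 343/9 = -385/18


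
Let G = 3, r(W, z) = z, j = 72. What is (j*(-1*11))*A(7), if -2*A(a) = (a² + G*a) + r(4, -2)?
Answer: 26928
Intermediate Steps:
A(a) = 1 - 3*a/2 - a²/2 (A(a) = -((a² + 3*a) - 2)/2 = -(-2 + a² + 3*a)/2 = 1 - 3*a/2 - a²/2)
(j*(-1*11))*A(7) = (72*(-1*11))*(1 - 3/2*7 - ½*7²) = (72*(-11))*(1 - 21/2 - ½*49) = -792*(1 - 21/2 - 49/2) = -792*(-34) = 26928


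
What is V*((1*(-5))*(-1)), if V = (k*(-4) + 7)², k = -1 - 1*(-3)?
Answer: 5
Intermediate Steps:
k = 2 (k = -1 + 3 = 2)
V = 1 (V = (2*(-4) + 7)² = (-8 + 7)² = (-1)² = 1)
V*((1*(-5))*(-1)) = 1*((1*(-5))*(-1)) = 1*(-5*(-1)) = 1*5 = 5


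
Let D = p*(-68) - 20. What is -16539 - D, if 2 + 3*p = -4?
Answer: -16655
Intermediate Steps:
p = -2 (p = -2/3 + (1/3)*(-4) = -2/3 - 4/3 = -2)
D = 116 (D = -2*(-68) - 20 = 136 - 20 = 116)
-16539 - D = -16539 - 1*116 = -16539 - 116 = -16655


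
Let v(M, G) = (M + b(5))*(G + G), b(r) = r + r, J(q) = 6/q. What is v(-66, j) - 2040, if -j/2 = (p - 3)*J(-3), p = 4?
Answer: -2488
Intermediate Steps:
b(r) = 2*r
j = 4 (j = -2*(4 - 3)*6/(-3) = -2*6*(-1/3) = -2*(-2) = 4)
v(M, G) = 2*G*(10 + M) (v(M, G) = (M + 2*5)*(G + G) = (M + 10)*(2*G) = (10 + M)*(2*G) = 2*G*(10 + M))
v(-66, j) - 2040 = 2*4*(10 - 66) - 2040 = 2*4*(-56) - 2040 = -448 - 2040 = -2488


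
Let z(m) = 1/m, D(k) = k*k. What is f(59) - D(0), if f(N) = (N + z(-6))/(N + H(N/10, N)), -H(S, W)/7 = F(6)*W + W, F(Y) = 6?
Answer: -353/16992 ≈ -0.020774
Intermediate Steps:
D(k) = k**2
H(S, W) = -49*W (H(S, W) = -7*(6*W + W) = -49*W)
f(N) = -(-1/6 + N)/(48*N) (f(N) = (N + 1/(-6))/(N - 49*N) = (N - 1/6)/((-48*N)) = (-1/6 + N)*(-1/(48*N)) = -(-1/6 + N)/(48*N))
f(59) - D(0) = (1/288)*(1 - 6*59)/59 - 1*0**2 = (1/288)*(1/59)*(1 - 354) - 1*0 = (1/288)*(1/59)*(-353) + 0 = -353/16992 + 0 = -353/16992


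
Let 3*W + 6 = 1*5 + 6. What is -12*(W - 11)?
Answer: 112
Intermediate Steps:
W = 5/3 (W = -2 + (1*5 + 6)/3 = -2 + (5 + 6)/3 = -2 + (1/3)*11 = -2 + 11/3 = 5/3 ≈ 1.6667)
-12*(W - 11) = -12*(5/3 - 11) = -12*(-28/3) = 112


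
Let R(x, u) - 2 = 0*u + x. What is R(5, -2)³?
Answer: 343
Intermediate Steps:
R(x, u) = 2 + x (R(x, u) = 2 + (0*u + x) = 2 + (0 + x) = 2 + x)
R(5, -2)³ = (2 + 5)³ = 7³ = 343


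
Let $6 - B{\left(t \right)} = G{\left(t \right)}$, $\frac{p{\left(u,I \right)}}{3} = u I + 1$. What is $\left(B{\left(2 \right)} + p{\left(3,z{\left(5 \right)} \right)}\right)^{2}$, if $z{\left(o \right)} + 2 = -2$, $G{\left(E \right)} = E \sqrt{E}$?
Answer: $737 + 108 \sqrt{2} \approx 889.74$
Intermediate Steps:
$G{\left(E \right)} = E^{\frac{3}{2}}$
$z{\left(o \right)} = -4$ ($z{\left(o \right)} = -2 - 2 = -4$)
$p{\left(u,I \right)} = 3 + 3 I u$ ($p{\left(u,I \right)} = 3 \left(u I + 1\right) = 3 \left(I u + 1\right) = 3 \left(1 + I u\right) = 3 + 3 I u$)
$B{\left(t \right)} = 6 - t^{\frac{3}{2}}$
$\left(B{\left(2 \right)} + p{\left(3,z{\left(5 \right)} \right)}\right)^{2} = \left(\left(6 - 2^{\frac{3}{2}}\right) + \left(3 + 3 \left(-4\right) 3\right)\right)^{2} = \left(\left(6 - 2 \sqrt{2}\right) + \left(3 - 36\right)\right)^{2} = \left(\left(6 - 2 \sqrt{2}\right) - 33\right)^{2} = \left(-27 - 2 \sqrt{2}\right)^{2}$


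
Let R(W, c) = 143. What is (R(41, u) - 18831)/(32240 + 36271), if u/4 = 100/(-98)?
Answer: -18688/68511 ≈ -0.27277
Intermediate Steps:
u = -200/49 (u = 4*(100/(-98)) = 4*(100*(-1/98)) = 4*(-50/49) = -200/49 ≈ -4.0816)
(R(41, u) - 18831)/(32240 + 36271) = (143 - 18831)/(32240 + 36271) = -18688/68511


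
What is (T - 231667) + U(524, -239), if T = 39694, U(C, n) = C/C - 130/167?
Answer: -32059454/167 ≈ -1.9197e+5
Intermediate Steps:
U(C, n) = 37/167 (U(C, n) = 1 - 130*1/167 = 1 - 130/167 = 37/167)
(T - 231667) + U(524, -239) = (39694 - 231667) + 37/167 = -191973 + 37/167 = -32059454/167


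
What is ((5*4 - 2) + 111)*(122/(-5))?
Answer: -15738/5 ≈ -3147.6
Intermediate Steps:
((5*4 - 2) + 111)*(122/(-5)) = ((20 - 2) + 111)*(122*(-1/5)) = (18 + 111)*(-122/5) = 129*(-122/5) = -15738/5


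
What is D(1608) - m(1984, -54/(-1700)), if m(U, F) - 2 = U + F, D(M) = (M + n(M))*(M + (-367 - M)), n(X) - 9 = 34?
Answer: -516717577/850 ≈ -6.0790e+5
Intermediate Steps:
n(X) = 43 (n(X) = 9 + 34 = 43)
D(M) = -15781 - 367*M (D(M) = (M + 43)*(M + (-367 - M)) = (43 + M)*(-367) = -15781 - 367*M)
m(U, F) = 2 + F + U (m(U, F) = 2 + (U + F) = 2 + (F + U) = 2 + F + U)
D(1608) - m(1984, -54/(-1700)) = (-15781 - 367*1608) - (2 - 54/(-1700) + 1984) = (-15781 - 590136) - (2 - 54*(-1/1700) + 1984) = -605917 - (2 + 27/850 + 1984) = -605917 - 1*1688127/850 = -605917 - 1688127/850 = -516717577/850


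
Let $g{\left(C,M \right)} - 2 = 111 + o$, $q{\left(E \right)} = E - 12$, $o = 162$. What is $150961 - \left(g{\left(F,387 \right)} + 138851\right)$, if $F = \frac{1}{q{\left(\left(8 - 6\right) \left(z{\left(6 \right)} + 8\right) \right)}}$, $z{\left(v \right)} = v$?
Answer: $11835$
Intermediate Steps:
$q{\left(E \right)} = -12 + E$ ($q{\left(E \right)} = E - 12 = -12 + E$)
$F = \frac{1}{16}$ ($F = \frac{1}{-12 + \left(8 - 6\right) \left(6 + 8\right)} = \frac{1}{-12 + 2 \cdot 14} = \frac{1}{-12 + 28} = \frac{1}{16} \approx 0.0625$)
$g{\left(C,M \right)} = 275$ ($g{\left(C,M \right)} = 2 + \left(111 + 162\right) = 2 + 273 = 275$)
$150961 - \left(g{\left(F,387 \right)} + 138851\right) = 150961 - \left(275 + 138851\right) = 150961 - 139126 = 11835$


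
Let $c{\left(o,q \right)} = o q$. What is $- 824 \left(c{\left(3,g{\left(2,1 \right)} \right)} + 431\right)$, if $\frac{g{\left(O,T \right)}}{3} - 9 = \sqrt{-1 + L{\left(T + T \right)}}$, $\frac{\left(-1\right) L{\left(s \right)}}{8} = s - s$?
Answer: $-421888 - 7416 i \approx -4.2189 \cdot 10^{5} - 7416.0 i$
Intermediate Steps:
$L{\left(s \right)} = 0$ ($L{\left(s \right)} = - 8 \left(s - s\right) = \left(-8\right) 0 = 0$)
$g{\left(O,T \right)} = 27 + 3 i$ ($g{\left(O,T \right)} = 27 + 3 \sqrt{-1 + 0} = 27 + 3 \sqrt{-1} = 27 + 3 i$)
$- 824 \left(c{\left(3,g{\left(2,1 \right)} \right)} + 431\right) = - 824 \left(3 \left(27 + 3 i\right) + 431\right) = - 824 \left(\left(81 + 9 i\right) + 431\right) = - 824 \left(512 + 9 i\right) = -421888 - 7416 i$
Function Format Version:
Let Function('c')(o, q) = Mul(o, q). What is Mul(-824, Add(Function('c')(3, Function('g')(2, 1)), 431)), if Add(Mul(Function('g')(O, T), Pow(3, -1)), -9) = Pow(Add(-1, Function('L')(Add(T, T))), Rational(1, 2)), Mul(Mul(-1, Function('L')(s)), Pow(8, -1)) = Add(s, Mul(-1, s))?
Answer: Add(-421888, Mul(-7416, I)) ≈ Add(-4.2189e+5, Mul(-7416.0, I))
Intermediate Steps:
Function('L')(s) = 0 (Function('L')(s) = Mul(-8, Add(s, Mul(-1, s))) = Mul(-8, 0) = 0)
Function('g')(O, T) = Add(27, Mul(3, I)) (Function('g')(O, T) = Add(27, Mul(3, Pow(Add(-1, 0), Rational(1, 2)))) = Add(27, Mul(3, Pow(-1, Rational(1, 2)))) = Add(27, Mul(3, I)))
Mul(-824, Add(Function('c')(3, Function('g')(2, 1)), 431)) = Mul(-824, Add(Mul(3, Add(27, Mul(3, I))), 431)) = Mul(-824, Add(Add(81, Mul(9, I)), 431)) = Mul(-824, Add(512, Mul(9, I))) = Add(-421888, Mul(-7416, I))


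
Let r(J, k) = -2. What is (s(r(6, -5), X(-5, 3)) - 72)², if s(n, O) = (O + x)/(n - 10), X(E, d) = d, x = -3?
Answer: 5184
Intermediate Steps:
s(n, O) = (-3 + O)/(-10 + n) (s(n, O) = (O - 3)/(n - 10) = (-3 + O)/(-10 + n))
(s(r(6, -5), X(-5, 3)) - 72)² = ((-3 + 3)/(-10 - 2) - 72)² = (0/(-12) - 72)² = (-1/12*0 - 72)² = (0 - 72)² = (-72)² = 5184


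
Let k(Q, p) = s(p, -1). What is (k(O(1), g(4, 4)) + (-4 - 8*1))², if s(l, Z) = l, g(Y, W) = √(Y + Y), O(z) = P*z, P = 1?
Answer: 152 - 48*√2 ≈ 84.118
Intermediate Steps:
O(z) = z (O(z) = 1*z = z)
g(Y, W) = √2*√Y (g(Y, W) = √(2*Y) = √2*√Y)
k(Q, p) = p
(k(O(1), g(4, 4)) + (-4 - 8*1))² = (√2*√4 + (-4 - 8*1))² = (√2*2 + (-4 - 8))² = (2*√2 - 12)² = (-12 + 2*√2)²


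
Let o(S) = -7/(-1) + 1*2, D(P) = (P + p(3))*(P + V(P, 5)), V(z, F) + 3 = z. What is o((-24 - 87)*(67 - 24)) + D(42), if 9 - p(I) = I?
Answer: 3897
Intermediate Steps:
V(z, F) = -3 + z
p(I) = 9 - I
D(P) = (-3 + 2*P)*(6 + P) (D(P) = (P + (9 - 1*3))*(P + (-3 + P)) = (P + (9 - 3))*(-3 + 2*P) = (P + 6)*(-3 + 2*P) = (6 + P)*(-3 + 2*P) = (-3 + 2*P)*(6 + P))
o(S) = 9 (o(S) = -7*(-1) + 2 = 7 + 2 = 9)
o((-24 - 87)*(67 - 24)) + D(42) = 9 + (-18 + 2*42² + 9*42) = 9 + (-18 + 2*1764 + 378) = 9 + (-18 + 3528 + 378) = 9 + 3888 = 3897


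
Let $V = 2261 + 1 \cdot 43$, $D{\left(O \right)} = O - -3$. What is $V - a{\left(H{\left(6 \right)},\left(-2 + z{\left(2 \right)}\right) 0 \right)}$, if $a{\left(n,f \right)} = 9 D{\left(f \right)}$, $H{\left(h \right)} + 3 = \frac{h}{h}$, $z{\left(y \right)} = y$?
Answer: $2277$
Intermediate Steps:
$D{\left(O \right)} = 3 + O$ ($D{\left(O \right)} = O + 3 = 3 + O$)
$H{\left(h \right)} = -2$ ($H{\left(h \right)} = -3 + \frac{h}{h} = -3 + 1 = -2$)
$a{\left(n,f \right)} = 27 + 9 f$ ($a{\left(n,f \right)} = 9 \left(3 + f\right) = 27 + 9 f$)
$V = 2304$ ($V = 2261 + 43 = 2304$)
$V - a{\left(H{\left(6 \right)},\left(-2 + z{\left(2 \right)}\right) 0 \right)} = 2304 - \left(27 + 9 \left(-2 + 2\right) 0\right) = 2304 - \left(27 + 9 \cdot 0 \cdot 0\right) = 2304 - \left(27 + 9 \cdot 0\right) = 2304 - \left(27 + 0\right) = 2304 - 27 = 2277$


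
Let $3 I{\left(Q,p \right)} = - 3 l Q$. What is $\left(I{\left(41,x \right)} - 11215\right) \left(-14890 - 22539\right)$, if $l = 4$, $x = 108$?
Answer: $425904591$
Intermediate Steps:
$I{\left(Q,p \right)} = - 4 Q$ ($I{\left(Q,p \right)} = \frac{\left(-3\right) 4 Q}{3} = \frac{\left(-12\right) Q}{3} = - 4 Q$)
$\left(I{\left(41,x \right)} - 11215\right) \left(-14890 - 22539\right) = \left(\left(-4\right) 41 - 11215\right) \left(-14890 - 22539\right) = \left(-164 - 11215\right) \left(-37429\right) = \left(-11379\right) \left(-37429\right) = 425904591$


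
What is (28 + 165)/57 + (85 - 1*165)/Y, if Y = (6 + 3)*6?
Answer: 977/513 ≈ 1.9045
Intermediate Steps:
Y = 54 (Y = 9*6 = 54)
(28 + 165)/57 + (85 - 1*165)/Y = (28 + 165)/57 + (85 - 1*165)/54 = 193*(1/57) + (85 - 165)*(1/54) = 193/57 - 80*1/54 = 193/57 - 40/27 = 977/513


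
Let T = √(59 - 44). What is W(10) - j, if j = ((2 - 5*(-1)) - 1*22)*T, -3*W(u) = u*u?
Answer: -100/3 + 15*√15 ≈ 24.761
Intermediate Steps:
T = √15 ≈ 3.8730
W(u) = -u²/3 (W(u) = -u*u/3 = -u²/3)
j = -15*√15 (j = ((2 - 5*(-1)) - 1*22)*√15 = ((2 + 5) - 22)*√15 = (7 - 22)*√15 = -15*√15 ≈ -58.095)
W(10) - j = -⅓*10² - (-15)*√15 = -⅓*100 + 15*√15 = -100/3 + 15*√15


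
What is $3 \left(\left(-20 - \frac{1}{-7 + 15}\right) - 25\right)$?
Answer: $- \frac{1083}{8} \approx -135.38$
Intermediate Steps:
$3 \left(\left(-20 - \frac{1}{-7 + 15}\right) - 25\right) = 3 \left(\left(-20 - \frac{1}{8}\right) - 25\right) = 3 \left(- \frac{161}{8} - 25\right) = 3 \left(- \frac{361}{8}\right) = - \frac{1083}{8}$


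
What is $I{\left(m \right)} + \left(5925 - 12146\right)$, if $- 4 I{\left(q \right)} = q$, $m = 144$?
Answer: $-6257$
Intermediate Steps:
$I{\left(q \right)} = - \frac{q}{4}$
$I{\left(m \right)} + \left(5925 - 12146\right) = \left(- \frac{1}{4}\right) 144 + \left(5925 - 12146\right) = -36 + \left(5925 - 12146\right) = -36 - 6221 = -6257$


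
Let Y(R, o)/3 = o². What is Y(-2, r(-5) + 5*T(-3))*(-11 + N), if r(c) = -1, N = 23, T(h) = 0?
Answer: 36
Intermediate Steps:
Y(R, o) = 3*o²
Y(-2, r(-5) + 5*T(-3))*(-11 + N) = (3*(-1 + 5*0)²)*(-11 + 23) = (3*(-1 + 0)²)*12 = (3*(-1)²)*12 = (3*1)*12 = 3*12 = 36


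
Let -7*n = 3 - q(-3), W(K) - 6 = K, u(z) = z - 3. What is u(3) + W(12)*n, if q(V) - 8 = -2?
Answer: 54/7 ≈ 7.7143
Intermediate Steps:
u(z) = -3 + z
W(K) = 6 + K
q(V) = 6 (q(V) = 8 - 2 = 6)
n = 3/7 (n = -(3 - 1*6)/7 = -(3 - 6)/7 = -⅐*(-3) = 3/7 ≈ 0.42857)
u(3) + W(12)*n = (-3 + 3) + (6 + 12)*(3/7) = 0 + 18*(3/7) = 0 + 54/7 = 54/7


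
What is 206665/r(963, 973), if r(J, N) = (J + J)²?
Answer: 206665/3709476 ≈ 0.055713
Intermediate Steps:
r(J, N) = 4*J² (r(J, N) = (2*J)² = 4*J²)
206665/r(963, 973) = 206665/((4*963²)) = 206665/((4*927369)) = 206665/3709476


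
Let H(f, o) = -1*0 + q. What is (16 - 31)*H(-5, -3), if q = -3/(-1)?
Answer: -45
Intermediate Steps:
q = 3 (q = -3*(-1) = 3)
H(f, o) = 3 (H(f, o) = -1*0 + 3 = 0 + 3 = 3)
(16 - 31)*H(-5, -3) = (16 - 31)*3 = -15*3 = -45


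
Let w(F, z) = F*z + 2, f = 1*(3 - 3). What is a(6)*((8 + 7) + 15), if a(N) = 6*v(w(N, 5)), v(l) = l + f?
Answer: 5760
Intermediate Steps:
f = 0 (f = 1*0 = 0)
w(F, z) = 2 + F*z
v(l) = l (v(l) = l + 0 = l)
a(N) = 12 + 30*N (a(N) = 6*(2 + N*5) = 6*(2 + 5*N) = 12 + 30*N)
a(6)*((8 + 7) + 15) = (12 + 30*6)*((8 + 7) + 15) = (12 + 180)*(15 + 15) = 192*30 = 5760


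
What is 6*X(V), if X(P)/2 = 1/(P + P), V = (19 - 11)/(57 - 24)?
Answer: 99/4 ≈ 24.750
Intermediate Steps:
V = 8/33 ≈ 0.24242
X(P) = 1/P (X(P) = 2/(P + P) = 2/((2*P)) = 2*(1/(2*P)) = 1/P)
6*X(V) = 6/(8/33) = 6*(33/8) = 99/4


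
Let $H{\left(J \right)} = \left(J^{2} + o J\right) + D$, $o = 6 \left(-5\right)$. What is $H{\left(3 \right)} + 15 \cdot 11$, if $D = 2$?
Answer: $86$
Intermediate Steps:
$o = -30$
$H{\left(J \right)} = 2 + J^{2} - 30 J$ ($H{\left(J \right)} = \left(J^{2} - 30 J\right) + 2 = 2 + J^{2} - 30 J$)
$H{\left(3 \right)} + 15 \cdot 11 = \left(2 + 3^{2} - 90\right) + 15 \cdot 11 = \left(2 + 9 - 90\right) + 165 = -79 + 165 = 86$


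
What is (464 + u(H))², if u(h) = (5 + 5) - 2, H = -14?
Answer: 222784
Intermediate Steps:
u(h) = 8 (u(h) = 10 - 2 = 8)
(464 + u(H))² = (464 + 8)² = 472² = 222784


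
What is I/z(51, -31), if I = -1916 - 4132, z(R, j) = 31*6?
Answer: -1008/31 ≈ -32.516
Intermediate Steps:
z(R, j) = 186
I = -6048
I/z(51, -31) = -6048/186 = -6048*1/186 = -1008/31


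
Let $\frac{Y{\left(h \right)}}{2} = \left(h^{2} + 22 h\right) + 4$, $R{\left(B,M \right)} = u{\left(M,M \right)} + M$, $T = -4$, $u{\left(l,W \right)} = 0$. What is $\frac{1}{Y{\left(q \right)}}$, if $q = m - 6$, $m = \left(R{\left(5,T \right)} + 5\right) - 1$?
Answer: $- \frac{1}{184} \approx -0.0054348$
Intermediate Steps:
$R{\left(B,M \right)} = M$ ($R{\left(B,M \right)} = 0 + M = M$)
$m = 0$ ($m = \left(-4 + 5\right) - 1 = 1 - 1 = 0$)
$q = -6$ ($q = 0 - 6 = -6$)
$Y{\left(h \right)} = 8 + 2 h^{2} + 44 h$ ($Y{\left(h \right)} = 2 \left(\left(h^{2} + 22 h\right) + 4\right) = 2 \left(4 + h^{2} + 22 h\right) = 8 + 2 h^{2} + 44 h$)
$\frac{1}{Y{\left(q \right)}} = \frac{1}{8 + 2 \left(-6\right)^{2} + 44 \left(-6\right)} = \frac{1}{8 + 2 \cdot 36 - 264} = \frac{1}{8 + 72 - 264} = \frac{1}{-184} = - \frac{1}{184}$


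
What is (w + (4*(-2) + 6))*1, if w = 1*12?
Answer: 10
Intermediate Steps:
w = 12
(w + (4*(-2) + 6))*1 = (12 + (4*(-2) + 6))*1 = (12 + (-8 + 6))*1 = (12 - 2)*1 = 10*1 = 10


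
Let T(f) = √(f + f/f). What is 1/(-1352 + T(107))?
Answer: -338/456949 - 3*√3/913898 ≈ -0.00074537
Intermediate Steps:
T(f) = √(1 + f) (T(f) = √(f + 1) = √(1 + f))
1/(-1352 + T(107)) = 1/(-1352 + √(1 + 107)) = 1/(-1352 + √108) = 1/(-1352 + 6*√3)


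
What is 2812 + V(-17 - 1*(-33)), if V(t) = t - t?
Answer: 2812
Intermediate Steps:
V(t) = 0
2812 + V(-17 - 1*(-33)) = 2812 + 0 = 2812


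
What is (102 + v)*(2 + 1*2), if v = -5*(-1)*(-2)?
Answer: 368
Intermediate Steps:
v = -10 (v = 5*(-2) = -10)
(102 + v)*(2 + 1*2) = (102 - 10)*(2 + 1*2) = 92*(2 + 2) = 92*4 = 368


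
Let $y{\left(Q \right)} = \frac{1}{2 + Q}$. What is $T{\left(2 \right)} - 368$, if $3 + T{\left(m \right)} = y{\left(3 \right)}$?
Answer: $- \frac{1854}{5} \approx -370.8$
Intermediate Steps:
$T{\left(m \right)} = - \frac{14}{5}$ ($T{\left(m \right)} = -3 + \frac{1}{2 + 3} = -3 + \frac{1}{5} = - \frac{14}{5}$)
$T{\left(2 \right)} - 368 = - \frac{14}{5} - 368 = - \frac{1854}{5}$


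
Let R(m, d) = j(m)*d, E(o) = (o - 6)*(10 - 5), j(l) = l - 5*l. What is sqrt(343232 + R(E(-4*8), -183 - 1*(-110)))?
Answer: 2*sqrt(71938) ≈ 536.42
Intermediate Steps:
j(l) = -4*l
E(o) = -30 + 5*o (E(o) = (-6 + o)*5 = -30 + 5*o)
R(m, d) = -4*d*m (R(m, d) = (-4*m)*d = -4*d*m)
sqrt(343232 + R(E(-4*8), -183 - 1*(-110))) = sqrt(343232 - 4*(-183 - 1*(-110))*(-30 + 5*(-4*8))) = sqrt(343232 - 4*(-183 + 110)*(-30 + 5*(-32))) = sqrt(343232 - 4*(-73)*(-30 - 160)) = sqrt(343232 - 4*(-73)*(-190)) = sqrt(343232 - 55480) = sqrt(287752) = 2*sqrt(71938)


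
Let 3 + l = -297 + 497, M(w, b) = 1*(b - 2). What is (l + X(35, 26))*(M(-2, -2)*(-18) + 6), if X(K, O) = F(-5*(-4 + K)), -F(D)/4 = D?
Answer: 63726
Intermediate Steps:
M(w, b) = -2 + b (M(w, b) = 1*(-2 + b) = -2 + b)
F(D) = -4*D
X(K, O) = -80 + 20*K (X(K, O) = -(-20)*(-4 + K) = -4*(20 - 5*K) = -80 + 20*K)
l = 197 (l = -3 + (-297 + 497) = -3 + 200 = 197)
(l + X(35, 26))*(M(-2, -2)*(-18) + 6) = (197 + (-80 + 20*35))*((-2 - 2)*(-18) + 6) = (197 + (-80 + 700))*(-4*(-18) + 6) = (197 + 620)*(72 + 6) = 817*78 = 63726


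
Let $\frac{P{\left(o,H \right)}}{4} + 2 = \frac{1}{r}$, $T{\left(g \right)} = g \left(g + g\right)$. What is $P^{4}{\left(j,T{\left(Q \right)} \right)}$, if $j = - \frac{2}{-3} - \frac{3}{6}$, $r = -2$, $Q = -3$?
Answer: $10000$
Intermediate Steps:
$T{\left(g \right)} = 2 g^{2}$ ($T{\left(g \right)} = g 2 g = 2 g^{2}$)
$j = \frac{1}{6}$ ($j = \left(-2\right) \left(- \frac{1}{3}\right) - \frac{1}{2} = \frac{2}{3} - \frac{1}{2} = \frac{1}{6} \approx 0.16667$)
$P{\left(o,H \right)} = -10$ ($P{\left(o,H \right)} = -8 + \frac{4}{-2} = -8 + 4 \left(- \frac{1}{2}\right) = -8 - 2 = -10$)
$P^{4}{\left(j,T{\left(Q \right)} \right)} = \left(-10\right)^{4} = 10000$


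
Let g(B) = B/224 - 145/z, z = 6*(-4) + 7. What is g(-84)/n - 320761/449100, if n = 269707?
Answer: -2941266045943/4118264065800 ≈ -0.71420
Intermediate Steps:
z = -17 (z = -24 + 7 = -17)
g(B) = 145/17 + B/224 (g(B) = B/224 - 145/(-17) = B*(1/224) - 145*(-1/17) = B/224 + 145/17 = 145/17 + B/224)
g(-84)/n - 320761/449100 = (145/17 + (1/224)*(-84))/269707 - 320761/449100 = (145/17 - 3/8)*(1/269707) - 320761*1/449100 = (1109/136)*(1/269707) - 320761/449100 = 1109/36680152 - 320761/449100 = -2941266045943/4118264065800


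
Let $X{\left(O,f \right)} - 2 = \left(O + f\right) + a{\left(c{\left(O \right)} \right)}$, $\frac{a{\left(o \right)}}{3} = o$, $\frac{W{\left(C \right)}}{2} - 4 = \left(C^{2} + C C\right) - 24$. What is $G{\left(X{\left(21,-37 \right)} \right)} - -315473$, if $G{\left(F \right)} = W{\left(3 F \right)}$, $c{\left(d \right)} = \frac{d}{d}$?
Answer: $319789$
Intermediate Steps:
$c{\left(d \right)} = 1$
$W{\left(C \right)} = -40 + 4 C^{2}$ ($W{\left(C \right)} = 8 + 2 \left(\left(C^{2} + C C\right) - 24\right) = 8 + 2 \left(\left(C^{2} + C^{2}\right) - 24\right) = 8 + 2 \left(2 C^{2} - 24\right) = 8 + 2 \left(-24 + 2 C^{2}\right) = 8 + \left(-48 + 4 C^{2}\right) = -40 + 4 C^{2}$)
$a{\left(o \right)} = 3 o$
$X{\left(O,f \right)} = 5 + O + f$ ($X{\left(O,f \right)} = 2 + \left(\left(O + f\right) + 3 \cdot 1\right) = 2 + \left(\left(O + f\right) + 3\right) = 2 + \left(3 + O + f\right) = 5 + O + f$)
$G{\left(F \right)} = -40 + 36 F^{2}$ ($G{\left(F \right)} = -40 + 4 \left(3 F\right)^{2} = -40 + 4 \cdot 9 F^{2} = -40 + 36 F^{2}$)
$G{\left(X{\left(21,-37 \right)} \right)} - -315473 = \left(-40 + 36 \left(5 + 21 - 37\right)^{2}\right) - -315473 = \left(-40 + 36 \left(-11\right)^{2}\right) + 315473 = \left(-40 + 36 \cdot 121\right) + 315473 = \left(-40 + 4356\right) + 315473 = 4316 + 315473 = 319789$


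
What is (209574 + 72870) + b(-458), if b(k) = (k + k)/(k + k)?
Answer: 282445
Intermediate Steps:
b(k) = 1 (b(k) = (2*k)/((2*k)) = (2*k)*(1/(2*k)) = 1)
(209574 + 72870) + b(-458) = (209574 + 72870) + 1 = 282444 + 1 = 282445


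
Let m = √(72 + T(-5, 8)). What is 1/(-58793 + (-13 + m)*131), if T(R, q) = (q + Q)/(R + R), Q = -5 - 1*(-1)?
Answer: -151240/9146343221 - 131*√1790/18292686442 ≈ -1.6839e-5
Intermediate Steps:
Q = -4 (Q = -5 + 1 = -4)
T(R, q) = (-4 + q)/(2*R) (T(R, q) = (q - 4)/(R + R) = (-4 + q)/((2*R)) = (-4 + q)*(1/(2*R)) = (-4 + q)/(2*R))
m = √1790/5 (m = √(72 + (½)*(-4 + 8)/(-5)) = √(72 + (½)*(-⅕)*4) = √(72 - ⅖) = √(358/5) = √1790/5 ≈ 8.4617)
1/(-58793 + (-13 + m)*131) = 1/(-58793 + (-13 + √1790/5)*131) = 1/(-58793 + (-1703 + 131*√1790/5)) = 1/(-60496 + 131*√1790/5)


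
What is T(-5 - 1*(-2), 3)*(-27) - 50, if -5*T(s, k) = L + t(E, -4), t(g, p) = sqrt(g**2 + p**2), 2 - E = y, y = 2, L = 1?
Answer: -23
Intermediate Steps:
E = 0 (E = 2 - 1*2 = 2 - 2 = 0)
T(s, k) = -1 (T(s, k) = -(1 + sqrt(0**2 + (-4)**2))/5 = -(1 + sqrt(0 + 16))/5 = -(1 + sqrt(16))/5 = -(1 + 4)/5 = -1/5*5 = -1)
T(-5 - 1*(-2), 3)*(-27) - 50 = -1*(-27) - 50 = 27 - 50 = -23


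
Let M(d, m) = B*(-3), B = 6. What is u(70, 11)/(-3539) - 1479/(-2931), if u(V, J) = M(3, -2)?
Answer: 1762313/3457603 ≈ 0.50969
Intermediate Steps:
M(d, m) = -18 (M(d, m) = 6*(-3) = -18)
u(V, J) = -18
u(70, 11)/(-3539) - 1479/(-2931) = -18/(-3539) - 1479/(-2931) = -18*(-1/3539) - 1479*(-1/2931) = 18/3539 + 493/977 = 1762313/3457603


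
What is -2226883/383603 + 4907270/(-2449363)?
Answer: -7336888319339/939582994889 ≈ -7.8087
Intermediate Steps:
-2226883/383603 + 4907270/(-2449363) = -2226883*1/383603 + 4907270*(-1/2449363) = -2226883/383603 - 4907270/2449363 = -7336888319339/939582994889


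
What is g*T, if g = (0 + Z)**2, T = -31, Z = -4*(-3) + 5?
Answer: -8959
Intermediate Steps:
Z = 17 (Z = 12 + 5 = 17)
g = 289 (g = (0 + 17)**2 = 17**2 = 289)
g*T = 289*(-31) = -8959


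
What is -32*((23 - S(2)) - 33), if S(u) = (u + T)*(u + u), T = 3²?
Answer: 1728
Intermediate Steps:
T = 9
S(u) = 2*u*(9 + u) (S(u) = (u + 9)*(u + u) = (9 + u)*(2*u) = 2*u*(9 + u))
-32*((23 - S(2)) - 33) = -32*((23 - 2*2*(9 + 2)) - 33) = -32*((23 - 2*2*11) - 33) = -32*((23 - 1*44) - 33) = -32*((23 - 44) - 33) = -32*(-21 - 33) = -32*(-54) = 1728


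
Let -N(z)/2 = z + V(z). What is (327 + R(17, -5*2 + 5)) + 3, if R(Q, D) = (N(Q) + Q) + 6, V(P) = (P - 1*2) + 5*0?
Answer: 289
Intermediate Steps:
V(P) = -2 + P (V(P) = (P - 2) + 0 = (-2 + P) + 0 = -2 + P)
N(z) = 4 - 4*z (N(z) = -2*(z + (-2 + z)) = -2*(-2 + 2*z) = 4 - 4*z)
R(Q, D) = 10 - 3*Q (R(Q, D) = ((4 - 4*Q) + Q) + 6 = (4 - 3*Q) + 6 = 10 - 3*Q)
(327 + R(17, -5*2 + 5)) + 3 = (327 + (10 - 3*17)) + 3 = (327 + (10 - 51)) + 3 = (327 - 41) + 3 = 286 + 3 = 289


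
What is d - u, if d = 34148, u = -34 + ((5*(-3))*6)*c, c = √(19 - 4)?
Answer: 34182 + 90*√15 ≈ 34531.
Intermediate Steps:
c = √15 ≈ 3.8730
u = -34 - 90*√15 (u = -34 + ((5*(-3))*6)*√15 = -34 + (-15*6)*√15 = -34 - 90*√15 ≈ -382.57)
d - u = 34148 - (-34 - 90*√15) = 34148 + (34 + 90*√15) = 34182 + 90*√15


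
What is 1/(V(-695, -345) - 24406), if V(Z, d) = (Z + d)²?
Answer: 1/1057194 ≈ 9.4590e-7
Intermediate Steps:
1/(V(-695, -345) - 24406) = 1/((-695 - 345)² - 24406) = 1/((-1040)² - 24406) = 1/(1081600 - 24406) = 1/1057194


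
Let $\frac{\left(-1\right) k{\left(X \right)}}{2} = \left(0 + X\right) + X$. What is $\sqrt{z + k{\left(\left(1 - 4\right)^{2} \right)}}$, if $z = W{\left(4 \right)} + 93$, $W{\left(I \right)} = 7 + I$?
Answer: $2 \sqrt{17} \approx 8.2462$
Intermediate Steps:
$z = 104$ ($z = \left(7 + 4\right) + 93 = 11 + 93 = 104$)
$k{\left(X \right)} = - 4 X$ ($k{\left(X \right)} = - 2 \left(\left(0 + X\right) + X\right) = - 2 \left(X + X\right) = - 2 \cdot 2 X = - 4 X$)
$\sqrt{z + k{\left(\left(1 - 4\right)^{2} \right)}} = \sqrt{104 - 4 \left(1 - 4\right)^{2}} = \sqrt{104 - 4 \left(-3\right)^{2}} = \sqrt{104 - 36} = \sqrt{68} = 2 \sqrt{17}$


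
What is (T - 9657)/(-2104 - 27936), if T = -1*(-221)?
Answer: 2359/7510 ≈ 0.31411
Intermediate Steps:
T = 221
(T - 9657)/(-2104 - 27936) = (221 - 9657)/(-2104 - 27936) = -9436/(-30040) = -9436*(-1/30040) = 2359/7510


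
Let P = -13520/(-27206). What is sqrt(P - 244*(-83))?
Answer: 6*sqrt(104098739493)/13603 ≈ 142.31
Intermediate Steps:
P = 6760/13603 (P = -13520*(-1/27206) = 6760/13603 ≈ 0.49695)
sqrt(P - 244*(-83)) = sqrt(6760/13603 - 244*(-83)) = sqrt(6760/13603 + 20252) = sqrt(275494716/13603) = 6*sqrt(104098739493)/13603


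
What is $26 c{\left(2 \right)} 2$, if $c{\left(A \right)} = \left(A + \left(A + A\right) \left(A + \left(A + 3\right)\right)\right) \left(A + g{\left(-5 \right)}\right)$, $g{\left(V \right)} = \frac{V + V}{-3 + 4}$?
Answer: $-12480$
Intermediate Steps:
$g{\left(V \right)} = 2 V$ ($g{\left(V \right)} = \frac{2 V}{1} = 2 V 1 = 2 V$)
$c{\left(A \right)} = \left(-10 + A\right) \left(A + 2 A \left(3 + 2 A\right)\right)$ ($c{\left(A \right)} = \left(A + \left(A + A\right) \left(A + \left(A + 3\right)\right)\right) \left(A + 2 \left(-5\right)\right) = \left(A + 2 A \left(A + \left(3 + A\right)\right)\right) \left(A - 10\right) = \left(A + 2 A \left(3 + 2 A\right)\right) \left(-10 + A\right) = \left(-10 + A\right) \left(A + 2 A \left(3 + 2 A\right)\right)$)
$26 c{\left(2 \right)} 2 = 26 \cdot 2 \left(-70 - 66 + 4 \cdot 2^{2}\right) 2 = 26 \cdot 2 \left(-70 - 66 + 4 \cdot 4\right) 2 = 26 \cdot 2 \left(-70 - 66 + 16\right) 2 = 26 \cdot 2 \left(-120\right) 2 = 26 \left(-240\right) 2 = \left(-6240\right) 2 = -12480$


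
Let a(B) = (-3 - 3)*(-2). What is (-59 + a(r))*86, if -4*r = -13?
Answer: -4042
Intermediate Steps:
r = 13/4 (r = -¼*(-13) = 13/4 ≈ 3.2500)
a(B) = 12 (a(B) = -6*(-2) = 12)
(-59 + a(r))*86 = (-59 + 12)*86 = -47*86 = -4042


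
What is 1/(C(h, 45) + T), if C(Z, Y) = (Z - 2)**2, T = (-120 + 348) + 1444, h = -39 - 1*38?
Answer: 1/7913 ≈ 0.00012637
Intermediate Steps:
h = -77 (h = -39 - 38 = -77)
T = 1672 (T = 228 + 1444 = 1672)
C(Z, Y) = (-2 + Z)**2
1/(C(h, 45) + T) = 1/((-2 - 77)**2 + 1672) = 1/((-79)**2 + 1672) = 1/(6241 + 1672) = 1/7913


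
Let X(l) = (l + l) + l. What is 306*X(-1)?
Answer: -918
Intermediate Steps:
X(l) = 3*l (X(l) = 2*l + l = 3*l)
306*X(-1) = 306*(3*(-1)) = 306*(-3) = -918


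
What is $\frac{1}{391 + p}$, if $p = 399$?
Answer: $\frac{1}{790} \approx 0.0012658$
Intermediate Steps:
$\frac{1}{391 + p} = \frac{1}{391 + 399} = \frac{1}{790}$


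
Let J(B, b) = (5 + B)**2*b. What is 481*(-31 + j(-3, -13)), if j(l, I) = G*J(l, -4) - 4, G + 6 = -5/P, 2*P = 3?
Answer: 164983/3 ≈ 54994.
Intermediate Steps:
P = 3/2 (P = (1/2)*3 = 3/2 ≈ 1.5000)
G = -28/3 (G = -6 - 5/3/2 = -6 - 5*2/3 = -6 - 10/3 = -28/3 ≈ -9.3333)
J(B, b) = b*(5 + B)**2
j(l, I) = -4 + 112*(5 + l)**2/3 (j(l, I) = -(-112)*(5 + l)**2/3 - 4 = 112*(5 + l)**2/3 - 4 = -4 + 112*(5 + l)**2/3)
481*(-31 + j(-3, -13)) = 481*(-31 + (-4 + 112*(5 - 3)**2/3)) = 481*(-31 + (-4 + (112/3)*2**2)) = 481*(-31 + (-4 + (112/3)*4)) = 481*(-31 + (-4 + 448/3)) = 481*(-31 + 436/3) = 481*(343/3) = 164983/3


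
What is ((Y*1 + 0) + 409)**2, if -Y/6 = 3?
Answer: 152881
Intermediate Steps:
Y = -18 (Y = -6*3 = -18)
((Y*1 + 0) + 409)**2 = ((-18*1 + 0) + 409)**2 = ((-18 + 0) + 409)**2 = (-18 + 409)**2 = 391**2 = 152881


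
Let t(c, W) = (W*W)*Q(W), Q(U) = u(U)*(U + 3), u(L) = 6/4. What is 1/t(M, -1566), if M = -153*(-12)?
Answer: -1/5749548642 ≈ -1.7393e-10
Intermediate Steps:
u(L) = 3/2 (u(L) = 6*(1/4) = 3/2)
M = 1836
Q(U) = 9/2 + 3*U/2 (Q(U) = 3*(U + 3)/2 = 3*(3 + U)/2 = 9/2 + 3*U/2)
t(c, W) = W**2*(9/2 + 3*W/2) (t(c, W) = (W*W)*(9/2 + 3*W/2) = W**2*(9/2 + 3*W/2))
1/t(M, -1566) = 1/((3/2)*(-1566)**2*(3 - 1566)) = 1/((3/2)*2452356*(-1563)) = 1/(-5749548642) = -1/5749548642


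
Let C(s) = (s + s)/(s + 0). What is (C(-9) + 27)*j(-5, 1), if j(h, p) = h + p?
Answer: -116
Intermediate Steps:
C(s) = 2 (C(s) = (2*s)/s = 2)
(C(-9) + 27)*j(-5, 1) = (2 + 27)*(-5 + 1) = 29*(-4) = -116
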